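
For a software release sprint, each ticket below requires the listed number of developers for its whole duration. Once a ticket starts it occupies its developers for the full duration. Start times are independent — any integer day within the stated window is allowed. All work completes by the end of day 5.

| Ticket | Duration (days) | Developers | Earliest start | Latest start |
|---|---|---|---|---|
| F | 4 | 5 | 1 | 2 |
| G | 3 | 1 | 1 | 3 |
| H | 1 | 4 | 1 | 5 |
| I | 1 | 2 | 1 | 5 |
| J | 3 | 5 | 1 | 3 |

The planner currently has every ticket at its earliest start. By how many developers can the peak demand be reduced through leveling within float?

6

Early-start peak: d1:17  d2:11  d3:11  d4:5  d5:0 ⇒ 17.
Leveled (F@1, G@1, H@1, I@2, J@3): d1:10  d2:8  d3:11  d4:10  d5:5 ⇒ 11.
Reduction 17 − 11 = 6.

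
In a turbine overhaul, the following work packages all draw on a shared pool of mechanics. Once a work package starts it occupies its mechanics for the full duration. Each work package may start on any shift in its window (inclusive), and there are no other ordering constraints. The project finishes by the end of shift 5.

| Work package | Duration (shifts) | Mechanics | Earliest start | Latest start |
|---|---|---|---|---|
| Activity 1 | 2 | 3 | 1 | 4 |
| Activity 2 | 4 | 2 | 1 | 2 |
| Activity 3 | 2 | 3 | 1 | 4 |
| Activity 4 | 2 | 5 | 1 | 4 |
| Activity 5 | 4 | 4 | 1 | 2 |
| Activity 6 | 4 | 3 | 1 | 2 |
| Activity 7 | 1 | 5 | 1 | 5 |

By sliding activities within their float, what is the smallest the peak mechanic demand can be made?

15

Early-start (Activity 1@1, Activity 2@1, Activity 3@1, Activity 4@1, Activity 5@1, Activity 6@1, Activity 7@1) gives peak 25: s1:25  s2:20  s3:9  s4:9  s5:0.
Shift Activity 4→3, Activity 7→5.
Schedule Activity 1@1, Activity 2@1, Activity 3@1, Activity 4@3, Activity 5@1, Activity 6@1, Activity 7@5: s1:15  s2:15  s3:14  s4:14  s5:5 — peak 15.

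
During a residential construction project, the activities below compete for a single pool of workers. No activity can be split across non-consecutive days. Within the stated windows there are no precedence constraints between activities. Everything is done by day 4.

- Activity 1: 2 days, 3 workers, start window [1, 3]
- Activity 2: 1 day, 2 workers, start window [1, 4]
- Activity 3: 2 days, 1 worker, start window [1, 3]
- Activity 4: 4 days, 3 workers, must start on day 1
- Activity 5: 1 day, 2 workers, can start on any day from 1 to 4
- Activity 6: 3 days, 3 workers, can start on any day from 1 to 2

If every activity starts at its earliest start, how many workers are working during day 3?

At early start, day 3 has: Activity 4, Activity 6.
Demand: 3 + 3 = 6.

6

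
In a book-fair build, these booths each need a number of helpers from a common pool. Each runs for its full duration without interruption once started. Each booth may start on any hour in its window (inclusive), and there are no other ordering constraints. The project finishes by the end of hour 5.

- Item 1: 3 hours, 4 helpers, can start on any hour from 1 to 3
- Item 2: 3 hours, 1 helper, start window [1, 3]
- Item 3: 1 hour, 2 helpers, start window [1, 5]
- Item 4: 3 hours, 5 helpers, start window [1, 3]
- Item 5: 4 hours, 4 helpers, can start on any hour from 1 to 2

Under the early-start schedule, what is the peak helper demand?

16

Early-start schedule: Item 1@1, Item 2@1, Item 3@1, Item 4@1, Item 5@1.
Load per hour: hour 1: 16, hour 2: 14, hour 3: 14, hour 4: 4, hour 5: 0.
Peak is 16.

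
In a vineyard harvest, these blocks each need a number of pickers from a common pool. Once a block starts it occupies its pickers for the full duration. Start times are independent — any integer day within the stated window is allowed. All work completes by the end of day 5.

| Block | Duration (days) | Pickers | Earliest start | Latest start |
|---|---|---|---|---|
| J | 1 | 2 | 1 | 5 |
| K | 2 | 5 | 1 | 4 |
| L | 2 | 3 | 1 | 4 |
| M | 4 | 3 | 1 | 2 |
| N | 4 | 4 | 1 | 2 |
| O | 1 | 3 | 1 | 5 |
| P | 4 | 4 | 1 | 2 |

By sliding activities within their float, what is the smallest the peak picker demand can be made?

16

Early-start (J@1, K@1, L@1, M@1, N@1, O@1, P@1) gives peak 24: d1:24  d2:19  d3:11  d4:11  d5:0.
Shift L→3, O→5, P→2.
Schedule J@1, K@1, L@3, M@1, N@1, O@5, P@2: d1:14  d2:16  d3:14  d4:14  d5:7 — peak 16.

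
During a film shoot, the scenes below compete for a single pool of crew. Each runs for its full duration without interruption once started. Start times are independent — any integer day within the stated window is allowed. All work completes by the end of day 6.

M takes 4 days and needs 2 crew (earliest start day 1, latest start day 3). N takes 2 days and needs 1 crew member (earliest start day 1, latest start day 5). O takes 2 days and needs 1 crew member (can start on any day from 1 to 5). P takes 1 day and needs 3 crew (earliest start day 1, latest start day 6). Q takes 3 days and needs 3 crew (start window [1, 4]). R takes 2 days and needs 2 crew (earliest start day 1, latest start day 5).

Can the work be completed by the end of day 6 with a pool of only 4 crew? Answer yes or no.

no

Total crew member-days = 28; over 6 days the average is 28/6 > 4, so some day must exceed 4.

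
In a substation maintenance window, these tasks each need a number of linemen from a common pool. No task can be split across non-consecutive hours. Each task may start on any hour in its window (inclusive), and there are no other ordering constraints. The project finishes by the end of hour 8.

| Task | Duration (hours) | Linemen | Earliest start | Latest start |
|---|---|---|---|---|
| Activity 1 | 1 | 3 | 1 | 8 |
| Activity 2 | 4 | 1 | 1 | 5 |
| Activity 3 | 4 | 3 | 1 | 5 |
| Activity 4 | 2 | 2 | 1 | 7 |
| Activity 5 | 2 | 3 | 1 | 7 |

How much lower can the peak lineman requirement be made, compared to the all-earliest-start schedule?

Early-start peak: h1:12  h2:9  h3:4  h4:4  h5:0  h6:0  h7:0  h8:0 ⇒ 12.
Leveled (Activity 1@1, Activity 2@1, Activity 3@2, Activity 4@5, Activity 5@6): h1:4  h2:4  h3:4  h4:4  h5:5  h6:5  h7:3  h8:0 ⇒ 5.
Reduction 12 − 5 = 7.

7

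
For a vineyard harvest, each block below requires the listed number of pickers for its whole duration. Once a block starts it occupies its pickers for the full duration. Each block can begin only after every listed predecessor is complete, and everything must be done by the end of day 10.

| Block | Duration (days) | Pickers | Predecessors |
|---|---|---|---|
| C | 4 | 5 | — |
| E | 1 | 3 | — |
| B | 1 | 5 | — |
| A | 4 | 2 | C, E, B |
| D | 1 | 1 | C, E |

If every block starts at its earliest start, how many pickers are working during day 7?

At early start, day 7 has: A.
Demand: 2 = 2.

2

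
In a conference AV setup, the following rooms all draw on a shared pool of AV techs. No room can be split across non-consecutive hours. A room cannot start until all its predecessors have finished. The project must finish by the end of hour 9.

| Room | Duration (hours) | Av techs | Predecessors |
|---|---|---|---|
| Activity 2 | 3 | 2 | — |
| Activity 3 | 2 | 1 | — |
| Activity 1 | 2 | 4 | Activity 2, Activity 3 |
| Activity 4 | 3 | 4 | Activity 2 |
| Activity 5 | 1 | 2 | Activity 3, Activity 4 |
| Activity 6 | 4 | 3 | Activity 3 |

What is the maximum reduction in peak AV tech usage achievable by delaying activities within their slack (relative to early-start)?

Early-start peak: h1:3  h2:3  h3:5  h4:11  h5:11  h6:7  h7:2  h8:0  h9:0 ⇒ 11.
Leveled (Activity 2@1, Activity 3@1, Activity 1@4, Activity 4@6, Activity 5@9, Activity 6@3): h1:3  h2:3  h3:5  h4:7  h5:7  h6:7  h7:4  h8:4  h9:2 ⇒ 7.
Reduction 11 − 7 = 4.

4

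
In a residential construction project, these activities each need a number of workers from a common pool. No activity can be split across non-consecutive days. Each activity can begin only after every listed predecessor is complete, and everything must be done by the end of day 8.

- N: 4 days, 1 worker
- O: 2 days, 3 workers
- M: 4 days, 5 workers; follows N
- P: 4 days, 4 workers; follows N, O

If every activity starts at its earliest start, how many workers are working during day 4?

1

At early start, day 4 has: N.
Demand: 1 = 1.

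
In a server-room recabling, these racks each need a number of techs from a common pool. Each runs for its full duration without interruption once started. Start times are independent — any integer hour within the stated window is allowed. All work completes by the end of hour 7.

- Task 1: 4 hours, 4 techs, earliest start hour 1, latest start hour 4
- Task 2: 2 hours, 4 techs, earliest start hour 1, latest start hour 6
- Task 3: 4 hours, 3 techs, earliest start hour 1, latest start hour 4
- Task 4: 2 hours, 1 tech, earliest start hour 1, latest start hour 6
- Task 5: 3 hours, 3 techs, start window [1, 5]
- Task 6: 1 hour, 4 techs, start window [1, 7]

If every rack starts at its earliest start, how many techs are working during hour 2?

At early start, hour 2 has: Task 1, Task 2, Task 3, Task 4, Task 5.
Demand: 4 + 4 + 3 + 1 + 3 = 15.

15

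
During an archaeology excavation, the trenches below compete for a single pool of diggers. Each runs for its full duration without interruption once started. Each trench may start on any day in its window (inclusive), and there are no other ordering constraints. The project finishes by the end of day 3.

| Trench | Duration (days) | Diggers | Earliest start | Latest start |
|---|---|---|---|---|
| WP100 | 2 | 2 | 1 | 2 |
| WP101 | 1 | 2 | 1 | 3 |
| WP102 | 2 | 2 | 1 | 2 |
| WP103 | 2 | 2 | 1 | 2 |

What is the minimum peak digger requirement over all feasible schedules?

Early-start (WP100@1, WP101@1, WP102@1, WP103@1) gives peak 8: d1:8  d2:6  d3:0.
Shift WP103→2.
Schedule WP100@1, WP101@1, WP102@1, WP103@2: d1:6  d2:6  d3:2 — peak 6.
No arrangement of the 24 feasible schedules does better.

6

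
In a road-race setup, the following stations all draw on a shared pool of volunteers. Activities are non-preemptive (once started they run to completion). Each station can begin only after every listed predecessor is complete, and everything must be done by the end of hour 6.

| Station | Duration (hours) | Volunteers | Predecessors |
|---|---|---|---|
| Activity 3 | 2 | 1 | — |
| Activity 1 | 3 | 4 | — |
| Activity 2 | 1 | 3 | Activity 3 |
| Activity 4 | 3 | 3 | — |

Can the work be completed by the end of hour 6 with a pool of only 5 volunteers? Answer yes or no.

The minimum achievable peak is 6; 5 < 6, so no feasible schedule stays within the cap.

no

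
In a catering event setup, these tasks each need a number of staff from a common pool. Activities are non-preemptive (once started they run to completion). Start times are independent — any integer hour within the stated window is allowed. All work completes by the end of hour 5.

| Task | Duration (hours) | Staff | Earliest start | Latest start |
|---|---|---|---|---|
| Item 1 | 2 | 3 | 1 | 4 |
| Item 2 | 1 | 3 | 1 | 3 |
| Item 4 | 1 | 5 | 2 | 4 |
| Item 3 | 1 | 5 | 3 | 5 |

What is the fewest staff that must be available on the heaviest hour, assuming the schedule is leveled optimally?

Early-start (Item 1@1, Item 2@1, Item 4@2, Item 3@3) gives peak 8: h1:6  h2:8  h3:5  h4:0  h5:0.
Shift Item 2→3, Item 4→4, Item 3→5.
Schedule Item 1@1, Item 2@3, Item 4@4, Item 3@5: h1:3  h2:3  h3:3  h4:5  h5:5 — peak 5.

5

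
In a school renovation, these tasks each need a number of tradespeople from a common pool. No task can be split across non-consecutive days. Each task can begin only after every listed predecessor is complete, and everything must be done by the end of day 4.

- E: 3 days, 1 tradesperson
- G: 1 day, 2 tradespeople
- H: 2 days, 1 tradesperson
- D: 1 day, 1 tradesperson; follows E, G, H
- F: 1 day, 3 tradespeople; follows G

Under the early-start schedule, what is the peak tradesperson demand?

Early-start schedule: E@1, G@1, H@1, D@4, F@2.
Load per day: day 1: 4, day 2: 5, day 3: 1, day 4: 1.
Peak is 5.

5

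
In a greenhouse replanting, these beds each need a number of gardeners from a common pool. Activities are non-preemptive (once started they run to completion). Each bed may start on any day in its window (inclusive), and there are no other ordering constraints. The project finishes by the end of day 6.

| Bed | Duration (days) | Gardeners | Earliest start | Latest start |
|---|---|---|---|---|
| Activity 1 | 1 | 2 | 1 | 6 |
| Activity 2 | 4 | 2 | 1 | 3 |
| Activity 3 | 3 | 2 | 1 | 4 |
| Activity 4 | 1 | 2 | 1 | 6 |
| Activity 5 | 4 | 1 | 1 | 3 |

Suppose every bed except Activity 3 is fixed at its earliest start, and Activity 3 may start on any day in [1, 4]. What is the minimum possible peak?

Activity 3@1: d1:9  d2:5  d3:5  d4:3  d5:0  d6:0 → peak 9
Activity 3@2: d1:7  d2:5  d3:5  d4:5  d5:0  d6:0 → peak 7
Activity 3@3: d1:7  d2:3  d3:5  d4:5  d5:2  d6:0 → peak 7
Activity 3@4: d1:7  d2:3  d3:3  d4:5  d5:2  d6:2 → peak 7
Best is Activity 3@2, peak 7.

7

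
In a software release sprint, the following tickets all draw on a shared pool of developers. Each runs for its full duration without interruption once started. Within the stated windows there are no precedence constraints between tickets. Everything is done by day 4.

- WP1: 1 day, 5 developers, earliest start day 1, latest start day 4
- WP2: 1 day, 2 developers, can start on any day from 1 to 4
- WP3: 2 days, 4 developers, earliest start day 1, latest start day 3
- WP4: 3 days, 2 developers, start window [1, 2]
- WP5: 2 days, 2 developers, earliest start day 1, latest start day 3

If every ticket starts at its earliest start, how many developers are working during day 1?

15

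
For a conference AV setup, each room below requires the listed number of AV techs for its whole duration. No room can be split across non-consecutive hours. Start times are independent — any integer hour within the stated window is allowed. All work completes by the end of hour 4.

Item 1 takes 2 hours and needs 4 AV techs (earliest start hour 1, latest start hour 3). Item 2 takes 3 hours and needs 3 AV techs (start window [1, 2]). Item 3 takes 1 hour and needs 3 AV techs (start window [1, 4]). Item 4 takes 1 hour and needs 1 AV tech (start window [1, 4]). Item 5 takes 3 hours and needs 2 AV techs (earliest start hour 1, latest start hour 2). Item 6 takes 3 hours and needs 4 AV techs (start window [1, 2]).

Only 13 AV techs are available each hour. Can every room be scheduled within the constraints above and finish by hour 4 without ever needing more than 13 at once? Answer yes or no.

yes

Schedule Item 1@1, Item 2@1, Item 3@1, Item 4@1, Item 5@1, Item 6@2: h1:13  h2:13  h3:9  h4:4 — peak 13 ≤ 13.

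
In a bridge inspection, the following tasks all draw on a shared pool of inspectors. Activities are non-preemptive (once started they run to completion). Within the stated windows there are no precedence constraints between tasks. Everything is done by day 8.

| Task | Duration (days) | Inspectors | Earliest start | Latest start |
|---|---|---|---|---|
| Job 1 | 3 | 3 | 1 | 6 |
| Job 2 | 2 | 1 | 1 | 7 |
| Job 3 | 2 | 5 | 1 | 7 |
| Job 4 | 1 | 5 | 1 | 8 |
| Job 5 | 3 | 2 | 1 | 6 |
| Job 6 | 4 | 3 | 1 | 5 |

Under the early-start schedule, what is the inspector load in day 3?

At early start, day 3 has: Job 1, Job 5, Job 6.
Demand: 3 + 2 + 3 = 8.

8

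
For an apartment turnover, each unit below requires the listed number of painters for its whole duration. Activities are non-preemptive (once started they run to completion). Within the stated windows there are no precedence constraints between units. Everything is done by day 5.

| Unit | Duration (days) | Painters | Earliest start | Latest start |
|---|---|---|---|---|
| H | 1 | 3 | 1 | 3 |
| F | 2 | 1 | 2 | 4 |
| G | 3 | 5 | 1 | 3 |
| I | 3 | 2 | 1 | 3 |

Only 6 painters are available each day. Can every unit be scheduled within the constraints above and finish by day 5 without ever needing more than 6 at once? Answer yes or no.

The minimum achievable peak is 7; 6 < 7, so no feasible schedule stays within the cap.

no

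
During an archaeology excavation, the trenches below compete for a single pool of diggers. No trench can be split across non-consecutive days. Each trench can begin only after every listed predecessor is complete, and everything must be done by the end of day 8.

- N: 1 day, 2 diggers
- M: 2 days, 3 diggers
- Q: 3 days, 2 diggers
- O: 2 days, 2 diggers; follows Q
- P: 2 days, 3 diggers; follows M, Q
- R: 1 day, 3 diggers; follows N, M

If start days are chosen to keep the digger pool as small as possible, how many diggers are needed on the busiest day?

Early-start (N@1, M@1, Q@1, O@4, P@4, R@3) gives peak 7: d1:7  d2:5  d3:5  d4:5  d5:5  d6:0  d7:0  d8:0.
Shift Q→2, O→5, P→5.
Schedule N@1, M@1, Q@2, O@5, P@5, R@3: d1:5  d2:5  d3:5  d4:2  d5:5  d6:5  d7:0  d8:0 — peak 5.

5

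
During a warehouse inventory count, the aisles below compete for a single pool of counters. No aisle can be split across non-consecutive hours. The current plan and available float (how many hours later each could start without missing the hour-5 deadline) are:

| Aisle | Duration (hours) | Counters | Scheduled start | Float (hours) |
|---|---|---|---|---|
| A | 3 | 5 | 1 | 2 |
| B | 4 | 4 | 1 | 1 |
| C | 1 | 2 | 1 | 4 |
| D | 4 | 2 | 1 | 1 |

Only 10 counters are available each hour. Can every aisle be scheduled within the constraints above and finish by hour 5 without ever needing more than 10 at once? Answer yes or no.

no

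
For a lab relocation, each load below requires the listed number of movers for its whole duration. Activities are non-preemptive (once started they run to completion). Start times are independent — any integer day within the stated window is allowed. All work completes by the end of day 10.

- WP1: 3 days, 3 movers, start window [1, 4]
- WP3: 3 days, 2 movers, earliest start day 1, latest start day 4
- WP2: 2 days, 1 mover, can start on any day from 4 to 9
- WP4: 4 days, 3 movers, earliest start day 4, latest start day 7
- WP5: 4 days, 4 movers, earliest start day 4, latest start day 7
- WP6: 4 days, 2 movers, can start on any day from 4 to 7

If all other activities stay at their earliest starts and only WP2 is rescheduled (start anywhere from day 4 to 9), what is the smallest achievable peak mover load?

WP2@4: d1:5  d2:5  d3:5  d4:10  d5:10  d6:9  d7:9  d8:0  d9:0  d10:0 → peak 10
WP2@5: d1:5  d2:5  d3:5  d4:9  d5:10  d6:10  d7:9  d8:0  d9:0  d10:0 → peak 10
WP2@6: d1:5  d2:5  d3:5  d4:9  d5:9  d6:10  d7:10  d8:0  d9:0  d10:0 → peak 10
WP2@7: d1:5  d2:5  d3:5  d4:9  d5:9  d6:9  d7:10  d8:1  d9:0  d10:0 → peak 10
WP2@8: d1:5  d2:5  d3:5  d4:9  d5:9  d6:9  d7:9  d8:1  d9:1  d10:0 → peak 9
WP2@9: d1:5  d2:5  d3:5  d4:9  d5:9  d6:9  d7:9  d8:0  d9:1  d10:1 → peak 9
Best is WP2@8, peak 9.

9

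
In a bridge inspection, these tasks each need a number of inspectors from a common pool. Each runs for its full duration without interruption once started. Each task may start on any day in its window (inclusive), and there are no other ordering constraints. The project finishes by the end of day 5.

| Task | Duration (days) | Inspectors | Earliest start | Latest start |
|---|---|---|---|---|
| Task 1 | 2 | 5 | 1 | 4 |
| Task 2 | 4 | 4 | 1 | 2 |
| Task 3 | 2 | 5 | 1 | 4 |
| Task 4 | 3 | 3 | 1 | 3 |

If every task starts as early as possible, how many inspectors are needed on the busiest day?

17

Early-start schedule: Task 1@1, Task 2@1, Task 3@1, Task 4@1.
Load per day: day 1: 17, day 2: 17, day 3: 7, day 4: 4, day 5: 0.
Peak is 17.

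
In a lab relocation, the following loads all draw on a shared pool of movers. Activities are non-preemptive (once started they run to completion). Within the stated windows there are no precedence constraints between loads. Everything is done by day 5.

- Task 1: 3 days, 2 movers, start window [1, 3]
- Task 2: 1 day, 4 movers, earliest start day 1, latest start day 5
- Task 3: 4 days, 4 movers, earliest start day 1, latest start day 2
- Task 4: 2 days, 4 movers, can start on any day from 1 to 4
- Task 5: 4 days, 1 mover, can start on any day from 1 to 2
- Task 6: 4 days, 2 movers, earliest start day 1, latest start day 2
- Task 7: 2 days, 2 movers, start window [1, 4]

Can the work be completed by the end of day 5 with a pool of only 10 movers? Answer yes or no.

The minimum achievable peak is 11; 10 < 11, so no feasible schedule stays within the cap.

no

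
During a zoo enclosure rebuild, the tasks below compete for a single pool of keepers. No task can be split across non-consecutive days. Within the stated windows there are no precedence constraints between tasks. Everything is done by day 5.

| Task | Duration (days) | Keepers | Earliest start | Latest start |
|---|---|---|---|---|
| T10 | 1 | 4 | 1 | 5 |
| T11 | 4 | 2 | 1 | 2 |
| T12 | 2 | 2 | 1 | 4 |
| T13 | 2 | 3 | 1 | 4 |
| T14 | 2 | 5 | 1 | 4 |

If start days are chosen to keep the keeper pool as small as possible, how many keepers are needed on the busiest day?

7

Early-start (T10@1, T11@1, T12@1, T13@1, T14@1) gives peak 16: d1:16  d2:12  d3:2  d4:2  d5:0.
Shift T12→2, T13→2, T14→4.
Schedule T10@1, T11@1, T12@2, T13@2, T14@4: d1:6  d2:7  d3:7  d4:7  d5:5 — peak 7.
Total keeper-days = 32 over 5 days ⇒ peak ≥ ⌈32/5⌉ = 7, so 7 is optimal.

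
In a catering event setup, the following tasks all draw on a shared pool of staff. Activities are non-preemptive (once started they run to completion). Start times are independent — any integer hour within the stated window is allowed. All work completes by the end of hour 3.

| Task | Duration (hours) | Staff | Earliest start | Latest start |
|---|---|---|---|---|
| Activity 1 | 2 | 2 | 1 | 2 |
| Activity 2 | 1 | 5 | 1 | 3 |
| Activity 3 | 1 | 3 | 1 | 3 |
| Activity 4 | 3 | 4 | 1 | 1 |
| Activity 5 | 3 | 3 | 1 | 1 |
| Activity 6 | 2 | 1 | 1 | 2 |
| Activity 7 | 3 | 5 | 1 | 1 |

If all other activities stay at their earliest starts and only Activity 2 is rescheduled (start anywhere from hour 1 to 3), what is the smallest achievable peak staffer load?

Activity 2@1: h1:23  h2:15  h3:12 → peak 23
Activity 2@2: h1:18  h2:20  h3:12 → peak 20
Activity 2@3: h1:18  h2:15  h3:17 → peak 18
Best is Activity 2@3, peak 18.

18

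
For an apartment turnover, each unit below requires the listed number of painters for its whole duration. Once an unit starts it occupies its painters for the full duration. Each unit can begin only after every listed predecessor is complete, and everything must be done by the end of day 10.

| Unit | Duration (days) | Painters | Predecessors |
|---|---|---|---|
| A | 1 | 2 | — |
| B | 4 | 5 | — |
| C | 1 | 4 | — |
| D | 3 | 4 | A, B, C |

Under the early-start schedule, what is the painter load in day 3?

At early start, day 3 has: B.
Demand: 5 = 5.

5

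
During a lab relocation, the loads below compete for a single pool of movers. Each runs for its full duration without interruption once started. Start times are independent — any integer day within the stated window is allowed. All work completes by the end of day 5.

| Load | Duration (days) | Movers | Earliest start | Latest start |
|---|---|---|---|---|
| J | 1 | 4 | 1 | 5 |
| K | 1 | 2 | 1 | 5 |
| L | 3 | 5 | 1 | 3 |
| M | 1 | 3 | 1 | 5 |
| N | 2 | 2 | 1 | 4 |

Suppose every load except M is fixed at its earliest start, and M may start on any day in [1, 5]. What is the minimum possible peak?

M@1: d1:16  d2:7  d3:5  d4:0  d5:0 → peak 16
M@2: d1:13  d2:10  d3:5  d4:0  d5:0 → peak 13
M@3: d1:13  d2:7  d3:8  d4:0  d5:0 → peak 13
M@4: d1:13  d2:7  d3:5  d4:3  d5:0 → peak 13
M@5: d1:13  d2:7  d3:5  d4:0  d5:3 → peak 13
Best is M@2, peak 13.

13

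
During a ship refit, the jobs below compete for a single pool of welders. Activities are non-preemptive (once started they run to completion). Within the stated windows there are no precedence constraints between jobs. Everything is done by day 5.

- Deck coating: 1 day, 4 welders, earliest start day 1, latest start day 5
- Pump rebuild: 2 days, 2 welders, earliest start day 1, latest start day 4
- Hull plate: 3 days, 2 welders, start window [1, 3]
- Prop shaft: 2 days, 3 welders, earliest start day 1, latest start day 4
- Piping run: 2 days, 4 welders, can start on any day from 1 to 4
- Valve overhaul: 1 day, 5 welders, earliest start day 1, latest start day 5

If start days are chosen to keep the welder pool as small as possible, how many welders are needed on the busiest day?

Early-start (Deck coating@1, Pump rebuild@1, Hull plate@1, Prop shaft@1, Piping run@1, Valve overhaul@1) gives peak 20: d1:20  d2:11  d3:2  d4:0  d5:0.
Shift Prop shaft→4, Piping run→2, Valve overhaul→4.
Schedule Deck coating@1, Pump rebuild@1, Hull plate@1, Prop shaft@4, Piping run@2, Valve overhaul@4: d1:8  d2:8  d3:6  d4:8  d5:3 — peak 8.

8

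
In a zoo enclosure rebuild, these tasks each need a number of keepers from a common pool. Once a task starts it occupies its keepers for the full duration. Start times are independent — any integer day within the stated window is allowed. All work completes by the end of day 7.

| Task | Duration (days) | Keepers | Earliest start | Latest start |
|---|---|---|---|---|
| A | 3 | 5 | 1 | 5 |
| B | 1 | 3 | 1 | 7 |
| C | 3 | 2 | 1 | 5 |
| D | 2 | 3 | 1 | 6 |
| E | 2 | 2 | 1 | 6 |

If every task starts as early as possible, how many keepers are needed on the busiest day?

15

Early-start schedule: A@1, B@1, C@1, D@1, E@1.
Load per day: day 1: 15, day 2: 12, day 3: 7, day 4: 0, day 5: 0, day 6: 0, day 7: 0.
Peak is 15.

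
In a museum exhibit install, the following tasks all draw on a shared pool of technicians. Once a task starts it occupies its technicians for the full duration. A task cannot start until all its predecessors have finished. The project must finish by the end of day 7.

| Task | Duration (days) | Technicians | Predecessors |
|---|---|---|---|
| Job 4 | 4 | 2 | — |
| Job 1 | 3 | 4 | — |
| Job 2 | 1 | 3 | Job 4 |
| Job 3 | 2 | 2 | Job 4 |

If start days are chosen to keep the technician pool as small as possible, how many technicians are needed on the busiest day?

6

Schedule Job 4@1, Job 1@1, Job 2@5, Job 3@5: d1:6  d2:6  d3:6  d4:2  d5:5  d6:2  d7:0 — peak 6.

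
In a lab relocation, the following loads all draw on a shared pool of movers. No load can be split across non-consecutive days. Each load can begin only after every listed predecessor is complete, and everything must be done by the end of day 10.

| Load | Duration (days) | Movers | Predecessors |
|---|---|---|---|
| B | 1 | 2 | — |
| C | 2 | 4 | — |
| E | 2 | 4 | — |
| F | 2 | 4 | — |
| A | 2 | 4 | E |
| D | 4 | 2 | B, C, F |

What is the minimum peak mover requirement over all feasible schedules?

6

Early-start (B@1, C@1, E@1, F@1, A@3, D@3) gives peak 14: d1:14  d2:12  d3:6  d4:6  d5:2  d6:2  d7:0  d8:0  d9:0  d10:0.
Shift E→3, F→5, A→7, D→7.
Schedule B@1, C@1, E@3, F@5, A@7, D@7: d1:6  d2:4  d3:4  d4:4  d5:4  d6:4  d7:6  d8:6  d9:2  d10:2 — peak 6.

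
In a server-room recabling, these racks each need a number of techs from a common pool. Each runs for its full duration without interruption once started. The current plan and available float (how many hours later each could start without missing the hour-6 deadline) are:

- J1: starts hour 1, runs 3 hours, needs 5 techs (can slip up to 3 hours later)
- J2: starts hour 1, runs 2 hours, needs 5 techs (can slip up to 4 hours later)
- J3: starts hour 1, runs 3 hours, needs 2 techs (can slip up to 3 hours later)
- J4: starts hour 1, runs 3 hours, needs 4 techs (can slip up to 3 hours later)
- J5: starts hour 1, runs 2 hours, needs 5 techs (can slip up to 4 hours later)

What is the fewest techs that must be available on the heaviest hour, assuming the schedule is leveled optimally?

Early-start (J1@1, J2@1, J3@1, J4@1, J5@1) gives peak 21: h1:21  h2:21  h3:11  h4:0  h5:0  h6:0.
Shift J3→3, J4→3, J5→4.
Schedule J1@1, J2@1, J3@3, J4@3, J5@4: h1:10  h2:10  h3:11  h4:11  h5:11  h6:0 — peak 11.

11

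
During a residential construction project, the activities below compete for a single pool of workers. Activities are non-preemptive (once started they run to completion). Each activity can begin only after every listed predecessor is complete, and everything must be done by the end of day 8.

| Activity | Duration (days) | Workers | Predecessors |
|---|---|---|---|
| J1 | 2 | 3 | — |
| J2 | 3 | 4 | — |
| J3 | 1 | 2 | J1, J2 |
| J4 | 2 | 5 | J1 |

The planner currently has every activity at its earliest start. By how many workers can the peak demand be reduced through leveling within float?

4

Early-start peak: d1:7  d2:7  d3:9  d4:7  d5:0  d6:0  d7:0  d8:0 ⇒ 9.
Leveled (J1@1, J2@3, J3@6, J4@7): d1:3  d2:3  d3:4  d4:4  d5:4  d6:2  d7:5  d8:5 ⇒ 5.
Reduction 9 − 5 = 4.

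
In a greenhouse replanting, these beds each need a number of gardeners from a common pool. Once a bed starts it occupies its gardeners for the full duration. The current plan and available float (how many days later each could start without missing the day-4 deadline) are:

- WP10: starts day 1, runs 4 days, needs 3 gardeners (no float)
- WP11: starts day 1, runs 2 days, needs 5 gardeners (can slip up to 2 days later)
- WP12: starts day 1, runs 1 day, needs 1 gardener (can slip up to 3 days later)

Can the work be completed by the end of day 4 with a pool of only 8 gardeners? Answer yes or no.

yes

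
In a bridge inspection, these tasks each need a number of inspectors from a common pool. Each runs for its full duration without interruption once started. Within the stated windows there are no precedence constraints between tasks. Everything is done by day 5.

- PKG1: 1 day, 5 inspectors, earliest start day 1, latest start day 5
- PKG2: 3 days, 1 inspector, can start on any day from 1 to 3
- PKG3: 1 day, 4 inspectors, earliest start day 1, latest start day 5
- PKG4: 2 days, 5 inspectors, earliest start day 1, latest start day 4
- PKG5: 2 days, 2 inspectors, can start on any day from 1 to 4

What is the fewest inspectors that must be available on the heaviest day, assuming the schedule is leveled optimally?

Early-start (PKG1@1, PKG2@1, PKG3@1, PKG4@1, PKG5@1) gives peak 17: d1:17  d2:8  d3:1  d4:0  d5:0.
Shift PKG3→4, PKG4→2, PKG5→4.
Schedule PKG1@1, PKG2@1, PKG3@4, PKG4@2, PKG5@4: d1:6  d2:6  d3:6  d4:6  d5:2 — peak 6.
Total inspector-days = 26 over 5 days ⇒ peak ≥ ⌈26/5⌉ = 6, so 6 is optimal.

6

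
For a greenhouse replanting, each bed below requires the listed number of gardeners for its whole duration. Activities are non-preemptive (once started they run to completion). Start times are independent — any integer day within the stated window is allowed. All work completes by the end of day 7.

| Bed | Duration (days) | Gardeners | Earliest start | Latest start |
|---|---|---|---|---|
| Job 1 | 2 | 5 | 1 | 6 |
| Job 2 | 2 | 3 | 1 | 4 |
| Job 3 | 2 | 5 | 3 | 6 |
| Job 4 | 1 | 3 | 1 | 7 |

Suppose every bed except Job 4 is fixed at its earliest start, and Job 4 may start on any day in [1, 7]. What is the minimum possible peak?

8

Job 4@1: d1:11  d2:8  d3:5  d4:5  d5:0  d6:0  d7:0 → peak 11
Job 4@2: d1:8  d2:11  d3:5  d4:5  d5:0  d6:0  d7:0 → peak 11
Job 4@3: d1:8  d2:8  d3:8  d4:5  d5:0  d6:0  d7:0 → peak 8
Job 4@4: d1:8  d2:8  d3:5  d4:8  d5:0  d6:0  d7:0 → peak 8
Job 4@5: d1:8  d2:8  d3:5  d4:5  d5:3  d6:0  d7:0 → peak 8
Job 4@6: d1:8  d2:8  d3:5  d4:5  d5:0  d6:3  d7:0 → peak 8
Job 4@7: d1:8  d2:8  d3:5  d4:5  d5:0  d6:0  d7:3 → peak 8
Best is Job 4@3, peak 8.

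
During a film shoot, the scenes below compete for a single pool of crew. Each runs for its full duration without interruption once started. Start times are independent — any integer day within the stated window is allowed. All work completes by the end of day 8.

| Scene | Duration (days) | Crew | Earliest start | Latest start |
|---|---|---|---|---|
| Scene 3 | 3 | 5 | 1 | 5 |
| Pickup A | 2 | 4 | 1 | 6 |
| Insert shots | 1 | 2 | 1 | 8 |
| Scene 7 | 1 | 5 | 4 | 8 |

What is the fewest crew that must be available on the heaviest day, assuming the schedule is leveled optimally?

Early-start (Scene 3@1, Pickup A@1, Insert shots@1, Scene 7@4) gives peak 11: d1:11  d2:9  d3:5  d4:5  d5:0  d6:0  d7:0  d8:0.
Shift Pickup A→4, Insert shots→6, Scene 7→7.
Schedule Scene 3@1, Pickup A@4, Insert shots@6, Scene 7@7: d1:5  d2:5  d3:5  d4:4  d5:4  d6:2  d7:5  d8:0 — peak 5.

5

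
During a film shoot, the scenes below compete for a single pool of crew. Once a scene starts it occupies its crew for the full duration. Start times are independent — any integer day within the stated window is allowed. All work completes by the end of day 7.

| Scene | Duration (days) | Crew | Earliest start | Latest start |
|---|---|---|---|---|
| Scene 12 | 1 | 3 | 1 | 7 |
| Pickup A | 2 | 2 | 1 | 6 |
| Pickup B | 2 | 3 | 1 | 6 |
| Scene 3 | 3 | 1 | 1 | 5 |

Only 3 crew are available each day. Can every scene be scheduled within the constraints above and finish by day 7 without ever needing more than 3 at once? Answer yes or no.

yes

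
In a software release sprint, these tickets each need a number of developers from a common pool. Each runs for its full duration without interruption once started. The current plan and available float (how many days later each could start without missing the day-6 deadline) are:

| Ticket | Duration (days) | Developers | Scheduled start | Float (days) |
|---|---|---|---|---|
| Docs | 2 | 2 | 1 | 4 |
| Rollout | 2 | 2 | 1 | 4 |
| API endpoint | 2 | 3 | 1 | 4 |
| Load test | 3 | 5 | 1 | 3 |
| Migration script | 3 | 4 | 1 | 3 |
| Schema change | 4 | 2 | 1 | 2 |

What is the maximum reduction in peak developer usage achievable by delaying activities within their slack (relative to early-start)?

Early-start peak: d1:18  d2:18  d3:11  d4:2  d5:0  d6:0 ⇒ 18.
Leveled (Docs@1, Rollout@1, API endpoint@4, Load test@1, Migration script@4, Schema change@3): d1:9  d2:9  d3:7  d4:9  d5:9  d6:6 ⇒ 9.
Reduction 18 − 9 = 9.

9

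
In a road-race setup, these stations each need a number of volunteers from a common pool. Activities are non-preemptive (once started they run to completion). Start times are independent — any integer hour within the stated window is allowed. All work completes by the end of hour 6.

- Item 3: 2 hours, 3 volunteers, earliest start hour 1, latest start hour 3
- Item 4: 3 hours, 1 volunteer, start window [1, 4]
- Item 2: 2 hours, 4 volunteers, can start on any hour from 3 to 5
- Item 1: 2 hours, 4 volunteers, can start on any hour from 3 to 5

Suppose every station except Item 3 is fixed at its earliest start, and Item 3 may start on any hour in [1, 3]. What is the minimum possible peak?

Item 3@1: h1:4  h2:4  h3:9  h4:8  h5:0  h6:0 → peak 9
Item 3@2: h1:1  h2:4  h3:12  h4:8  h5:0  h6:0 → peak 12
Item 3@3: h1:1  h2:1  h3:12  h4:11  h5:0  h6:0 → peak 12
Best is Item 3@1, peak 9.

9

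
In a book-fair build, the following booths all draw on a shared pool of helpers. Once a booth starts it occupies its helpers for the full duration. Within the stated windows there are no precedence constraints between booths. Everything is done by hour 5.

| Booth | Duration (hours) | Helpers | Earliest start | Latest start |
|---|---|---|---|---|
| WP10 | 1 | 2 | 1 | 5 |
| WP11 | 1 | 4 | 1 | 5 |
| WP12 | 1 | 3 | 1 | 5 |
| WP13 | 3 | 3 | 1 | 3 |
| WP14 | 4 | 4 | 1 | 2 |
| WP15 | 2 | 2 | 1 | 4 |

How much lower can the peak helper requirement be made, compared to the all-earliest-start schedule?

9

Early-start peak: h1:18  h2:9  h3:7  h4:4  h5:0 ⇒ 18.
Leveled (WP10@1, WP11@1, WP12@1, WP13@2, WP14@2, WP15@2): h1:9  h2:9  h3:9  h4:7  h5:4 ⇒ 9.
Reduction 18 − 9 = 9.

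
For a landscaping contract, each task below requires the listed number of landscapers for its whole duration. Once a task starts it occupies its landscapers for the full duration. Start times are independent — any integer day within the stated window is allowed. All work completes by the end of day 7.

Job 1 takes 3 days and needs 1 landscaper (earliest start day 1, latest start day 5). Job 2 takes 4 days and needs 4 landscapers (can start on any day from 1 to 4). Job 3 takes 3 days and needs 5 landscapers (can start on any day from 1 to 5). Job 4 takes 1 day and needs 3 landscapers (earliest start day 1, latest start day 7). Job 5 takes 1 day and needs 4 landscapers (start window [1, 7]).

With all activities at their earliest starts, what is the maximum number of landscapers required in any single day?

Early-start schedule: Job 1@1, Job 2@1, Job 3@1, Job 4@1, Job 5@1.
Load per day: day 1: 17, day 2: 10, day 3: 10, day 4: 4, day 5: 0, day 6: 0, day 7: 0.
Peak is 17.

17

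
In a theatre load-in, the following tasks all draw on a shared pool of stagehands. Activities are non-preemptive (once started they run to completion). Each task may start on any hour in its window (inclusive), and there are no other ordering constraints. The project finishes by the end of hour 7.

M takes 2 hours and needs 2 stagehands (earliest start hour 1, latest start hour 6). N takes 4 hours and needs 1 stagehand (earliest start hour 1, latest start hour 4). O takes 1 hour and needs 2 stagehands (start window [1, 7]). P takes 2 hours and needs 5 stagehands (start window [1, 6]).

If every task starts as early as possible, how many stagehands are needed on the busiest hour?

Early-start schedule: M@1, N@1, O@1, P@1.
Load per hour: hour 1: 10, hour 2: 8, hour 3: 1, hour 4: 1, hour 5: 0, hour 6: 0, hour 7: 0.
Peak is 10.

10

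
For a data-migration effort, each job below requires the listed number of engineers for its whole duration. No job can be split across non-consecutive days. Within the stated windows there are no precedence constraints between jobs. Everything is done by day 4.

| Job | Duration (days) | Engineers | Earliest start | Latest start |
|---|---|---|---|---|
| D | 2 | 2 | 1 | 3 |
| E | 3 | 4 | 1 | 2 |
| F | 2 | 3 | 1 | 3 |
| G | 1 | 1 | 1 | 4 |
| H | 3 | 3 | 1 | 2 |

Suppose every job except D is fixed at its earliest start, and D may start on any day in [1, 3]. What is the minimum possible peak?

D@1: d1:13  d2:12  d3:7  d4:0 → peak 13
D@2: d1:11  d2:12  d3:9  d4:0 → peak 12
D@3: d1:11  d2:10  d3:9  d4:2 → peak 11
Best is D@3, peak 11.

11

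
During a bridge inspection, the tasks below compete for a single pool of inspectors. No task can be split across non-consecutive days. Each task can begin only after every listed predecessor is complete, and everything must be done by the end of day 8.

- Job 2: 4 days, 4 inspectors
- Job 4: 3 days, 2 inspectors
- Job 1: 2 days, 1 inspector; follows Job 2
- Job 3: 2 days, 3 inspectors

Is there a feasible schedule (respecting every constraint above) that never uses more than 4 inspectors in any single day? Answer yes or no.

no

The minimum achievable peak is 5; 4 < 5, so no feasible schedule stays within the cap.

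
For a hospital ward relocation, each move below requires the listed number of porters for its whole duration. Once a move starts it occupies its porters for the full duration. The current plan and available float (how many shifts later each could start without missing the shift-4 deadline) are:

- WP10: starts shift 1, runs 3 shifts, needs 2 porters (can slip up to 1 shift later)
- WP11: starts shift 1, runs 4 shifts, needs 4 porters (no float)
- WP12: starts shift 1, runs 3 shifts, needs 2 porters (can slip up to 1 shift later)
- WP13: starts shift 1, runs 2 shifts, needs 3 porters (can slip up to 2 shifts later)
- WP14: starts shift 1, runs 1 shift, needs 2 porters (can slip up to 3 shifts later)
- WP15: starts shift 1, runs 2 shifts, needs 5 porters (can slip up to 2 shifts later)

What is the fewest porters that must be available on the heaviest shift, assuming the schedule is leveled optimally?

Early-start (WP10@1, WP11@1, WP12@1, WP13@1, WP14@1, WP15@1) gives peak 18: s1:18  s2:16  s3:8  s4:4.
Shift WP15→3.
Schedule WP10@1, WP11@1, WP12@1, WP13@1, WP14@1, WP15@3: s1:13  s2:11  s3:13  s4:9 — peak 13.

13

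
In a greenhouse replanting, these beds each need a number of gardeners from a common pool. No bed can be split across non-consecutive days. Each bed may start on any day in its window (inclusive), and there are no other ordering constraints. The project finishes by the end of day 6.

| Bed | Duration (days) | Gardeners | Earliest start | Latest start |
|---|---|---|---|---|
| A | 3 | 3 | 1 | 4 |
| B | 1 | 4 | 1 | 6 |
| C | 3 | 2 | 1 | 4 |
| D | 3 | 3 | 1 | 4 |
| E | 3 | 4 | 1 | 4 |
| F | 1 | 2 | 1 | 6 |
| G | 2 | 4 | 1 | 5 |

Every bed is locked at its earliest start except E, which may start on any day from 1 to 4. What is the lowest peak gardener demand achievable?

18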